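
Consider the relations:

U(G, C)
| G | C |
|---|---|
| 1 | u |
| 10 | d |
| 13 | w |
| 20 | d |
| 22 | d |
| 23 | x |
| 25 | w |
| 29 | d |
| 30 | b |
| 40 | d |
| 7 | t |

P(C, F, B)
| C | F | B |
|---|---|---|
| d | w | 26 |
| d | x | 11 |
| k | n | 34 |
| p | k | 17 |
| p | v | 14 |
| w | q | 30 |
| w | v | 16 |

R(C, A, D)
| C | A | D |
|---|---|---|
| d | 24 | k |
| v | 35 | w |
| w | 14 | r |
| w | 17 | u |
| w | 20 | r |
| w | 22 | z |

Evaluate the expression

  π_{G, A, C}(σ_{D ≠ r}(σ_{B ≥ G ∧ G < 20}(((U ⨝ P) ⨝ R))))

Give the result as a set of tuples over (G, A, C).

{(10, 24, d), (13, 17, w), (13, 22, w)}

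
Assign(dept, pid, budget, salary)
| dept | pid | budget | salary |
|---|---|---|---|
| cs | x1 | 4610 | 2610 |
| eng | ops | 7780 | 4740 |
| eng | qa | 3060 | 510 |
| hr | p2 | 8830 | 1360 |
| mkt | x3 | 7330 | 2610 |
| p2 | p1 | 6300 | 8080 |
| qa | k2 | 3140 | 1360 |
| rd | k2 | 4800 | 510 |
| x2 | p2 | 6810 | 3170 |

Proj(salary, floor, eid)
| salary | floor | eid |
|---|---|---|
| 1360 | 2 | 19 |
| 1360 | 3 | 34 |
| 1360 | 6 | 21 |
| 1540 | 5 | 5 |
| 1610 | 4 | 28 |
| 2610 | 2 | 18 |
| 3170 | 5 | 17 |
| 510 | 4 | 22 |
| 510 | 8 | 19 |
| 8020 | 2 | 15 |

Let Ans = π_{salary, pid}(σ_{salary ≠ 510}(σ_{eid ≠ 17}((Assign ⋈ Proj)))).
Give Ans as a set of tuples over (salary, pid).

Joining Assign and Proj on salary yields {(cs, x1, 4610, 2610, 2, 18), (eng, qa, 3060, 510, 4, 22), (eng, qa, 3060, 510, 8, 19), (hr, p2, 8830, 1360, 2, 19), (hr, p2, 8830, 1360, 3, 34), (hr, p2, 8830, 1360, 6, 21), (mkt, x3, 7330, 2610, 2, 18), (qa, k2, 3140, 1360, 2, 19), (qa, k2, 3140, 1360, 3, 34), (qa, k2, 3140, 1360, 6, 21), (rd, k2, 4800, 510, 4, 22), (rd, k2, 4800, 510, 8, 19), (x2, p2, 6810, 3170, 5, 17)}.
σ[eid ≠ 17]: keep tuples satisfying eid ≠ 17 → {(cs, x1, 4610, 2610, 2, 18), (eng, qa, 3060, 510, 4, 22), (eng, qa, 3060, 510, 8, 19), (hr, p2, 8830, 1360, 2, 19), (hr, p2, 8830, 1360, 3, 34), (hr, p2, 8830, 1360, 6, 21), (mkt, x3, 7330, 2610, 2, 18), (qa, k2, 3140, 1360, 2, 19), (qa, k2, 3140, 1360, 3, 34), (qa, k2, 3140, 1360, 6, 21), (rd, k2, 4800, 510, 4, 22), (rd, k2, 4800, 510, 8, 19)}
σ[salary ≠ 510]: keep tuples satisfying salary ≠ 510 → {(cs, x1, 4610, 2610, 2, 18), (hr, p2, 8830, 1360, 2, 19), (hr, p2, 8830, 1360, 3, 34), (hr, p2, 8830, 1360, 6, 21), (mkt, x3, 7330, 2610, 2, 18), (qa, k2, 3140, 1360, 2, 19), (qa, k2, 3140, 1360, 3, 34), (qa, k2, 3140, 1360, 6, 21)}
Keep only column(s) salary, pid (4 duplicate(s) eliminated): {(1360, k2), (1360, p2), (2610, x1), (2610, x3)}

{(1360, k2), (1360, p2), (2610, x1), (2610, x3)}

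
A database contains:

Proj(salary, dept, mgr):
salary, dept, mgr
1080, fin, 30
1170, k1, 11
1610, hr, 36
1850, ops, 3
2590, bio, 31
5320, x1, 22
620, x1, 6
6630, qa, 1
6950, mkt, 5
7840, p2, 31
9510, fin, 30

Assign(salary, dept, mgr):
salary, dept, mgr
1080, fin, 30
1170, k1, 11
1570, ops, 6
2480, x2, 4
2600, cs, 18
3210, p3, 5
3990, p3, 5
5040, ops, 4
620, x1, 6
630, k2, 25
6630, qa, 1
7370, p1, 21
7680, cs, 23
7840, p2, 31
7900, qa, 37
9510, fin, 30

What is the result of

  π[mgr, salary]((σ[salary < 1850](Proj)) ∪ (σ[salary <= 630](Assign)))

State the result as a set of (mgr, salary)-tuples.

{(11, 1170), (25, 630), (30, 1080), (36, 1610), (6, 620)}

Apply σ_{salary < 1850}; surviving tuples: {(1080, fin, 30), (1170, k1, 11), (1610, hr, 36), (620, x1, 6)}
Apply σ_{salary <= 630}; surviving tuples: {(620, x1, 6), (630, k2, 25)}
Set union of the two operands is {(1080, fin, 30), (1170, k1, 11), (1610, hr, 36), (620, x1, 6), (630, k2, 25)}.
π[mgr, salary]: project onto (mgr, salary) → {(11, 1170), (25, 630), (30, 1080), (36, 1610), (6, 620)}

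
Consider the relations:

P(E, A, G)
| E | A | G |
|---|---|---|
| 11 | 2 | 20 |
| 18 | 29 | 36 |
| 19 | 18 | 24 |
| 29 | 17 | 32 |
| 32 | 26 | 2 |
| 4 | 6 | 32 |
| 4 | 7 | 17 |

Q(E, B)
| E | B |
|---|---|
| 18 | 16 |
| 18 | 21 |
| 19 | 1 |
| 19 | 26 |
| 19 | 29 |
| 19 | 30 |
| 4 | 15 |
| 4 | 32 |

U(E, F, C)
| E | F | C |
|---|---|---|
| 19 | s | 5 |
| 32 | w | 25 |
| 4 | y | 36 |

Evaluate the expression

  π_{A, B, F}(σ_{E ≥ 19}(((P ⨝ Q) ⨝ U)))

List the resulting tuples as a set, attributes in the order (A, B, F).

P ⋈ Q (natural join on E): {(18, 29, 36, 16), (18, 29, 36, 21), (19, 18, 24, 1), (19, 18, 24, 26), (19, 18, 24, 29), (19, 18, 24, 30), (4, 6, 32, 15), (4, 6, 32, 32), (4, 7, 17, 15), (4, 7, 17, 32)}
(P ⨝ Q) ⋈ U (natural join on E): {(19, 18, 24, 1, s, 5), (19, 18, 24, 26, s, 5), (19, 18, 24, 29, s, 5), (19, 18, 24, 30, s, 5), (4, 6, 32, 15, y, 36), (4, 6, 32, 32, y, 36), (4, 7, 17, 15, y, 36), (4, 7, 17, 32, y, 36)}
σ[E ≥ 19]: keep tuples satisfying E ≥ 19 → {(19, 18, 24, 1, s, 5), (19, 18, 24, 26, s, 5), (19, 18, 24, 29, s, 5), (19, 18, 24, 30, s, 5)}
π[A, B, F]: project onto (A, B, F) → {(18, 1, s), (18, 26, s), (18, 29, s), (18, 30, s)}

{(18, 1, s), (18, 26, s), (18, 29, s), (18, 30, s)}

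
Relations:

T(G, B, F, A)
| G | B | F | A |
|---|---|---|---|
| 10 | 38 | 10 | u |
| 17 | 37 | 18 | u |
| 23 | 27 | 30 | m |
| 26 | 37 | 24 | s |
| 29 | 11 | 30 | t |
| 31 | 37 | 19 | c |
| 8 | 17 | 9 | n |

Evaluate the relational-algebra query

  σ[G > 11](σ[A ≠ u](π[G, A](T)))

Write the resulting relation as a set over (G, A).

π[G, A]: project onto (G, A) → {(10, u), (17, u), (23, m), (26, s), (29, t), (31, c), (8, n)}
Selection A ≠ u: {(23, m), (26, s), (29, t), (31, c), (8, n)}
Selection G > 11: {(23, m), (26, s), (29, t), (31, c)}

{(23, m), (26, s), (29, t), (31, c)}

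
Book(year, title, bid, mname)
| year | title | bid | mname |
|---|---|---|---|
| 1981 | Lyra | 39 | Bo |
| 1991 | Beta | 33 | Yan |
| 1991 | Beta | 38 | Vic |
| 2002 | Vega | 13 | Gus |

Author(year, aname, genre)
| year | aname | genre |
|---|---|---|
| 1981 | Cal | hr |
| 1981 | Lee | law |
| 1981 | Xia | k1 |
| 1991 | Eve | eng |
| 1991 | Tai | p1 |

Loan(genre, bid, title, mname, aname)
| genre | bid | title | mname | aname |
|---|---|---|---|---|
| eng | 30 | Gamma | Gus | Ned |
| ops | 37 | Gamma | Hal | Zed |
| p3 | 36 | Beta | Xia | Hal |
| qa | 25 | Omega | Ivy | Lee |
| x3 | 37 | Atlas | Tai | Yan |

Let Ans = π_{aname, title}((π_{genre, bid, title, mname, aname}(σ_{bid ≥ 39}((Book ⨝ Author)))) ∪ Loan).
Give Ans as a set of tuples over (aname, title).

{(Cal, Lyra), (Hal, Beta), (Lee, Lyra), (Lee, Omega), (Ned, Gamma), (Xia, Lyra), (Yan, Atlas), (Zed, Gamma)}

Book ⋈ Author (natural join on year): {(1981, Lyra, 39, Bo, Cal, hr), (1981, Lyra, 39, Bo, Lee, law), (1981, Lyra, 39, Bo, Xia, k1), (1991, Beta, 33, Yan, Eve, eng), (1991, Beta, 33, Yan, Tai, p1), (1991, Beta, 38, Vic, Eve, eng), (1991, Beta, 38, Vic, Tai, p1)}
Filtering on bid ≥ 39 leaves {(1981, Lyra, 39, Bo, Cal, hr), (1981, Lyra, 39, Bo, Lee, law), (1981, Lyra, 39, Bo, Xia, k1)}.
Projecting to genre, bid, title, mname, aname: {(hr, 39, Lyra, Bo, Cal), (k1, 39, Lyra, Bo, Xia), (law, 39, Lyra, Bo, Lee)}
Union: {(hr, 39, Lyra, Bo, Cal), (k1, 39, Lyra, Bo, Xia), (law, 39, Lyra, Bo, Lee)} with {(eng, 30, Gamma, Gus, Ned), (ops, 37, Gamma, Hal, Zed), (p3, 36, Beta, Xia, Hal), (qa, 25, Omega, Ivy, Lee), (x3, 37, Atlas, Tai, Yan)} → {(eng, 30, Gamma, Gus, Ned), (hr, 39, Lyra, Bo, Cal), (k1, 39, Lyra, Bo, Xia), (law, 39, Lyra, Bo, Lee), (ops, 37, Gamma, Hal, Zed), (p3, 36, Beta, Xia, Hal), (qa, 25, Omega, Ivy, Lee), (x3, 37, Atlas, Tai, Yan)}
Projecting to aname, title: {(Cal, Lyra), (Hal, Beta), (Lee, Lyra), (Lee, Omega), (Ned, Gamma), (Xia, Lyra), (Yan, Atlas), (Zed, Gamma)}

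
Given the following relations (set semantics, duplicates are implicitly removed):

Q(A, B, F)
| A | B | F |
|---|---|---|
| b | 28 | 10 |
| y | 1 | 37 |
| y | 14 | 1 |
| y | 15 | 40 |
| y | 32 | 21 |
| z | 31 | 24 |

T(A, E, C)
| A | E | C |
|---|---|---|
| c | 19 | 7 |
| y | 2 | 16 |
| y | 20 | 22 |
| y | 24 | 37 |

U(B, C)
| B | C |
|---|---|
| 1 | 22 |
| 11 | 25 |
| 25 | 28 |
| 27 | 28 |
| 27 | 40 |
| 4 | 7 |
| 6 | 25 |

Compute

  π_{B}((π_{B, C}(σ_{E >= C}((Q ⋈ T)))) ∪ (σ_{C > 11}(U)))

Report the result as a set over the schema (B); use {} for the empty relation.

{1, 11, 25, 27, 6}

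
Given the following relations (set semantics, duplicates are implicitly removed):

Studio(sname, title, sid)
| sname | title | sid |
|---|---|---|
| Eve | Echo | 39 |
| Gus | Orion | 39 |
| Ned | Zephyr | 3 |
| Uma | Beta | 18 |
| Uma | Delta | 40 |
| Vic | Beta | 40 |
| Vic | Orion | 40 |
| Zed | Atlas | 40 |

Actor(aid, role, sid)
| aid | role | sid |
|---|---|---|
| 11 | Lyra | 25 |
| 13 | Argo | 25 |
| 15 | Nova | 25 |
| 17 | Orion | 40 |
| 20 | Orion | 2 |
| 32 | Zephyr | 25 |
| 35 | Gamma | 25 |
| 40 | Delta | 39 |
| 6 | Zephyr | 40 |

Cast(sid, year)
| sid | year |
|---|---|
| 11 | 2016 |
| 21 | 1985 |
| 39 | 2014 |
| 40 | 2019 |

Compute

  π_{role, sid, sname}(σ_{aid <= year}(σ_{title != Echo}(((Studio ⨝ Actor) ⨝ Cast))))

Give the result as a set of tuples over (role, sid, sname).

Joining Studio and Actor on sid yields {(Eve, Echo, 39, 40, Delta), (Gus, Orion, 39, 40, Delta), (Uma, Delta, 40, 17, Orion), (Uma, Delta, 40, 6, Zephyr), (Vic, Beta, 40, 17, Orion), (Vic, Beta, 40, 6, Zephyr), (Vic, Orion, 40, 17, Orion), (Vic, Orion, 40, 6, Zephyr), (Zed, Atlas, 40, 17, Orion), (Zed, Atlas, 40, 6, Zephyr)}.
Joining (Studio ⨝ Actor) and Cast on sid yields {(Eve, Echo, 39, 40, Delta, 2014), (Gus, Orion, 39, 40, Delta, 2014), (Uma, Delta, 40, 17, Orion, 2019), (Uma, Delta, 40, 6, Zephyr, 2019), (Vic, Beta, 40, 17, Orion, 2019), (Vic, Beta, 40, 6, Zephyr, 2019), (Vic, Orion, 40, 17, Orion, 2019), (Vic, Orion, 40, 6, Zephyr, 2019), (Zed, Atlas, 40, 17, Orion, 2019), (Zed, Atlas, 40, 6, Zephyr, 2019)}.
Filtering on title != Echo leaves {(Gus, Orion, 39, 40, Delta, 2014), (Uma, Delta, 40, 17, Orion, 2019), (Uma, Delta, 40, 6, Zephyr, 2019), (Vic, Beta, 40, 17, Orion, 2019), (Vic, Beta, 40, 6, Zephyr, 2019), (Vic, Orion, 40, 17, Orion, 2019), (Vic, Orion, 40, 6, Zephyr, 2019), (Zed, Atlas, 40, 17, Orion, 2019), (Zed, Atlas, 40, 6, Zephyr, 2019)}.
Filtering on aid <= year leaves {(Gus, Orion, 39, 40, Delta, 2014), (Uma, Delta, 40, 17, Orion, 2019), (Uma, Delta, 40, 6, Zephyr, 2019), (Vic, Beta, 40, 17, Orion, 2019), (Vic, Beta, 40, 6, Zephyr, 2019), (Vic, Orion, 40, 17, Orion, 2019), (Vic, Orion, 40, 6, Zephyr, 2019), (Zed, Atlas, 40, 17, Orion, 2019), (Zed, Atlas, 40, 6, Zephyr, 2019)}.
Projecting to role, sid, sname (2 duplicate(s) eliminated): {(Delta, 39, Gus), (Orion, 40, Uma), (Orion, 40, Vic), (Orion, 40, Zed), (Zephyr, 40, Uma), (Zephyr, 40, Vic), (Zephyr, 40, Zed)}

{(Delta, 39, Gus), (Orion, 40, Uma), (Orion, 40, Vic), (Orion, 40, Zed), (Zephyr, 40, Uma), (Zephyr, 40, Vic), (Zephyr, 40, Zed)}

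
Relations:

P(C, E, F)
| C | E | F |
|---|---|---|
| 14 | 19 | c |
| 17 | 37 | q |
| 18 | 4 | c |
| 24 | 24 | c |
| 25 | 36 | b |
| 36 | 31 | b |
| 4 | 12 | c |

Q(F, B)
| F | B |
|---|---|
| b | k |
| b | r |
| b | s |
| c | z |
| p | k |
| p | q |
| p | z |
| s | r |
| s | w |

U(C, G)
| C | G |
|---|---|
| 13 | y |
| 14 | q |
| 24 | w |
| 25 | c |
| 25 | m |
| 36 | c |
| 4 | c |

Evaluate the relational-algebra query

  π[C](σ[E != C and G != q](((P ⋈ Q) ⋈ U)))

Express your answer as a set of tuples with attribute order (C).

Natural join on F: {(14, 19, c, z), (18, 4, c, z), (24, 24, c, z), (25, 36, b, k), (25, 36, b, r), (25, 36, b, s), (36, 31, b, k), (36, 31, b, r), (36, 31, b, s), (4, 12, c, z)}
Natural join on C: {(14, 19, c, z, q), (24, 24, c, z, w), (25, 36, b, k, c), (25, 36, b, k, m), (25, 36, b, r, c), (25, 36, b, r, m), (25, 36, b, s, c), (25, 36, b, s, m), (36, 31, b, k, c), (36, 31, b, r, c), (36, 31, b, s, c), (4, 12, c, z, c)}
Apply σ_{E != C and G != q}; surviving tuples: {(25, 36, b, k, c), (25, 36, b, k, m), (25, 36, b, r, c), (25, 36, b, r, m), (25, 36, b, s, c), (25, 36, b, s, m), (36, 31, b, k, c), (36, 31, b, r, c), (36, 31, b, s, c), (4, 12, c, z, c)}
Keep only column(s) C (7 duplicate(s) eliminated): {25, 36, 4}

{25, 36, 4}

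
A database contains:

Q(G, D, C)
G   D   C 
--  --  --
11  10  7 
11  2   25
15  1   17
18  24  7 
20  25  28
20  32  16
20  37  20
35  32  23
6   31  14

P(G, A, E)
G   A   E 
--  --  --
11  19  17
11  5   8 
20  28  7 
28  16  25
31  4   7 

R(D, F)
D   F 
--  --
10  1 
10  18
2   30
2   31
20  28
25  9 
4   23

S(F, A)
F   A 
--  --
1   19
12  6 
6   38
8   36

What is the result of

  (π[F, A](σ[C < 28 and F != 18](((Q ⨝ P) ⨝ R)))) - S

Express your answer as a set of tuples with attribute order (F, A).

Q ⋈ P (natural join on G): {(11, 10, 7, 19, 17), (11, 10, 7, 5, 8), (11, 2, 25, 19, 17), (11, 2, 25, 5, 8), (20, 25, 28, 28, 7), (20, 32, 16, 28, 7), (20, 37, 20, 28, 7)}
(Q ⨝ P) ⋈ R (natural join on D): {(11, 10, 7, 19, 17, 1), (11, 10, 7, 19, 17, 18), (11, 10, 7, 5, 8, 1), (11, 10, 7, 5, 8, 18), (11, 2, 25, 19, 17, 30), (11, 2, 25, 19, 17, 31), (11, 2, 25, 5, 8, 30), (11, 2, 25, 5, 8, 31), (20, 25, 28, 28, 7, 9)}
σ[C < 28 and F != 18]: keep tuples satisfying C < 28 and F != 18 → {(11, 10, 7, 19, 17, 1), (11, 10, 7, 5, 8, 1), (11, 2, 25, 19, 17, 30), (11, 2, 25, 19, 17, 31), (11, 2, 25, 5, 8, 30), (11, 2, 25, 5, 8, 31)}
π[F, A]: project onto (F, A) → {(1, 19), (1, 5), (30, 19), (30, 5), (31, 19), (31, 5)}
Taking the difference: {(1, 5), (30, 19), (30, 5), (31, 19), (31, 5)}

{(1, 5), (30, 19), (30, 5), (31, 19), (31, 5)}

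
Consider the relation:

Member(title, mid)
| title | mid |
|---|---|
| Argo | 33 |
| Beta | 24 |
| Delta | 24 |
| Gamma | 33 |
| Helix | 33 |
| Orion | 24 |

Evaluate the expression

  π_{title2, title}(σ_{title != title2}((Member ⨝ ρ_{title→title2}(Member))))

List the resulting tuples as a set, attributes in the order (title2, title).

{(Argo, Gamma), (Argo, Helix), (Beta, Delta), (Beta, Orion), (Delta, Beta), (Delta, Orion), (Gamma, Argo), (Gamma, Helix), (Helix, Argo), (Helix, Gamma), (Orion, Beta), (Orion, Delta)}

ρ[title→title2]: schema becomes (title2, mid); tuples unchanged.
Joining Member and ρ_{title→title2}(Member) on mid yields {(Argo, 33, Argo), (Argo, 33, Gamma), (Argo, 33, Helix), (Beta, 24, Beta), (Beta, 24, Delta), (Beta, 24, Orion), (Delta, 24, Beta), (Delta, 24, Delta), (Delta, 24, Orion), (Gamma, 33, Argo), (Gamma, 33, Gamma), (Gamma, 33, Helix), (Helix, 33, Argo), (Helix, 33, Gamma), (Helix, 33, Helix), (Orion, 24, Beta), (Orion, 24, Delta), (Orion, 24, Orion)}.
Apply σ_{title != title2}; surviving tuples: {(Argo, 33, Gamma), (Argo, 33, Helix), (Beta, 24, Delta), (Beta, 24, Orion), (Delta, 24, Beta), (Delta, 24, Orion), (Gamma, 33, Argo), (Gamma, 33, Helix), (Helix, 33, Argo), (Helix, 33, Gamma), (Orion, 24, Beta), (Orion, 24, Delta)}
Projecting to title2, title: {(Argo, Gamma), (Argo, Helix), (Beta, Delta), (Beta, Orion), (Delta, Beta), (Delta, Orion), (Gamma, Argo), (Gamma, Helix), (Helix, Argo), (Helix, Gamma), (Orion, Beta), (Orion, Delta)}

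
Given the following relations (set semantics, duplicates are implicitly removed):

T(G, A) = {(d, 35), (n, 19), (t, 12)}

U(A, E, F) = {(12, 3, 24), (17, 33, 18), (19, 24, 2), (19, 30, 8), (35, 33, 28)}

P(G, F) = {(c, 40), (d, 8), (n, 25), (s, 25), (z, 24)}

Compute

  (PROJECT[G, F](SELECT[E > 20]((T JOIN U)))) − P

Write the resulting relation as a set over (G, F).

Natural join on A: {(d, 35, 33, 28), (n, 19, 24, 2), (n, 19, 30, 8), (t, 12, 3, 24)}
σ[E > 20]: keep tuples satisfying E > 20 → {(d, 35, 33, 28), (n, 19, 24, 2), (n, 19, 30, 8)}
Keep only column(s) G, F: {(d, 28), (n, 2), (n, 8)}
Set difference of the two operands is {(d, 28), (n, 2), (n, 8)}.

{(d, 28), (n, 2), (n, 8)}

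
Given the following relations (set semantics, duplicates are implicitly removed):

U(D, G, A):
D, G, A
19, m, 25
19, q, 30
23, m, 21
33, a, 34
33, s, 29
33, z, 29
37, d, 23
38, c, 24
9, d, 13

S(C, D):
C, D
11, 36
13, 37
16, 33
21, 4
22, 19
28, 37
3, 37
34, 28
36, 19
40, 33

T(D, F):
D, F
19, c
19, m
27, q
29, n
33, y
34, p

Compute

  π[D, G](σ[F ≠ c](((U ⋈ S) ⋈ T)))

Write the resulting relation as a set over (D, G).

{(19, m), (19, q), (33, a), (33, s), (33, z)}

U ⋈ S (natural join on D): {(19, m, 25, 22), (19, m, 25, 36), (19, q, 30, 22), (19, q, 30, 36), (33, a, 34, 16), (33, a, 34, 40), (33, s, 29, 16), (33, s, 29, 40), (33, z, 29, 16), (33, z, 29, 40), (37, d, 23, 13), (37, d, 23, 28), (37, d, 23, 3)}
(U ⋈ S) ⋈ T (natural join on D): {(19, m, 25, 22, c), (19, m, 25, 22, m), (19, m, 25, 36, c), (19, m, 25, 36, m), (19, q, 30, 22, c), (19, q, 30, 22, m), (19, q, 30, 36, c), (19, q, 30, 36, m), (33, a, 34, 16, y), (33, a, 34, 40, y), (33, s, 29, 16, y), (33, s, 29, 40, y), (33, z, 29, 16, y), (33, z, 29, 40, y)}
σ[F ≠ c]: keep tuples satisfying F ≠ c → {(19, m, 25, 22, m), (19, m, 25, 36, m), (19, q, 30, 22, m), (19, q, 30, 36, m), (33, a, 34, 16, y), (33, a, 34, 40, y), (33, s, 29, 16, y), (33, s, 29, 40, y), (33, z, 29, 16, y), (33, z, 29, 40, y)}
Projecting to D, G (5 duplicate(s) eliminated): {(19, m), (19, q), (33, a), (33, s), (33, z)}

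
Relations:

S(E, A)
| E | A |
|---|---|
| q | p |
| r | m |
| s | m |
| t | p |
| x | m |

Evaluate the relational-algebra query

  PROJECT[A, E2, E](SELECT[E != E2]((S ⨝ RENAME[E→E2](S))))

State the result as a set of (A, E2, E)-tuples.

{(m, r, s), (m, r, x), (m, s, r), (m, s, x), (m, x, r), (m, x, s), (p, q, t), (p, t, q)}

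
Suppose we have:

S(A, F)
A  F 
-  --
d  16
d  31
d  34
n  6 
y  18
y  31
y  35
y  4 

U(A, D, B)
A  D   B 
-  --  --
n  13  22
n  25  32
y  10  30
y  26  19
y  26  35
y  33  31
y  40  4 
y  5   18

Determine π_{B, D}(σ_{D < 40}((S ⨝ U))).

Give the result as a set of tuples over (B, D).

S ⋈ U (natural join on A): {(n, 6, 13, 22), (n, 6, 25, 32), (y, 18, 10, 30), (y, 18, 26, 19), (y, 18, 26, 35), (y, 18, 33, 31), (y, 18, 40, 4), (y, 18, 5, 18), (y, 31, 10, 30), (y, 31, 26, 19), (y, 31, 26, 35), (y, 31, 33, 31), (y, 31, 40, 4), (y, 31, 5, 18), (y, 35, 10, 30), (y, 35, 26, 19), (y, 35, 26, 35), (y, 35, 33, 31), (y, 35, 40, 4), (y, 35, 5, 18), (y, 4, 10, 30), (y, 4, 26, 19), (y, 4, 26, 35), (y, 4, 33, 31), (y, 4, 40, 4), (y, 4, 5, 18)}
Apply σ_{D < 40}; surviving tuples: {(n, 6, 13, 22), (n, 6, 25, 32), (y, 18, 10, 30), (y, 18, 26, 19), (y, 18, 26, 35), (y, 18, 33, 31), (y, 18, 5, 18), (y, 31, 10, 30), (y, 31, 26, 19), (y, 31, 26, 35), (y, 31, 33, 31), (y, 31, 5, 18), (y, 35, 10, 30), (y, 35, 26, 19), (y, 35, 26, 35), (y, 35, 33, 31), (y, 35, 5, 18), (y, 4, 10, 30), (y, 4, 26, 19), (y, 4, 26, 35), (y, 4, 33, 31), (y, 4, 5, 18)}
Projecting to B, D (15 duplicate(s) eliminated): {(18, 5), (19, 26), (22, 13), (30, 10), (31, 33), (32, 25), (35, 26)}

{(18, 5), (19, 26), (22, 13), (30, 10), (31, 33), (32, 25), (35, 26)}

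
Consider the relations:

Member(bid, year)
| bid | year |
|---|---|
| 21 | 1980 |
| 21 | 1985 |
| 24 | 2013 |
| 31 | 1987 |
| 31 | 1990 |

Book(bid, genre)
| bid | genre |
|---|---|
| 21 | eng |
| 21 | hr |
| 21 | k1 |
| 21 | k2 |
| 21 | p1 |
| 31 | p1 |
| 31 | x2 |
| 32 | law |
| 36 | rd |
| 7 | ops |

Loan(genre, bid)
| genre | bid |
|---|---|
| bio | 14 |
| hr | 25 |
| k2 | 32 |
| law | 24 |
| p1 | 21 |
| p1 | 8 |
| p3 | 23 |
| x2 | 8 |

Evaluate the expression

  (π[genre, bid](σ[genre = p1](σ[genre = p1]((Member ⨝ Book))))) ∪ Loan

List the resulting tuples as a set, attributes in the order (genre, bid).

{(bio, 14), (hr, 25), (k2, 32), (law, 24), (p1, 21), (p1, 31), (p1, 8), (p3, 23), (x2, 8)}

Natural join on bid: {(21, 1980, eng), (21, 1980, hr), (21, 1980, k1), (21, 1980, k2), (21, 1980, p1), (21, 1985, eng), (21, 1985, hr), (21, 1985, k1), (21, 1985, k2), (21, 1985, p1), (31, 1987, p1), (31, 1987, x2), (31, 1990, p1), (31, 1990, x2)}
Apply σ_{genre = p1}; surviving tuples: {(21, 1980, p1), (21, 1985, p1), (31, 1987, p1), (31, 1990, p1)}
Apply σ_{genre = p1}; surviving tuples: {(21, 1980, p1), (21, 1985, p1), (31, 1987, p1), (31, 1990, p1)}
π_{genre, bid} gives {(p1, 21), (p1, 31)} (2 duplicate(s) eliminated).
Union: {(p1, 21), (p1, 31)} with {(bio, 14), (hr, 25), (k2, 32), (law, 24), (p1, 21), (p1, 8), (p3, 23), (x2, 8)} → {(bio, 14), (hr, 25), (k2, 32), (law, 24), (p1, 21), (p1, 31), (p1, 8), (p3, 23), (x2, 8)}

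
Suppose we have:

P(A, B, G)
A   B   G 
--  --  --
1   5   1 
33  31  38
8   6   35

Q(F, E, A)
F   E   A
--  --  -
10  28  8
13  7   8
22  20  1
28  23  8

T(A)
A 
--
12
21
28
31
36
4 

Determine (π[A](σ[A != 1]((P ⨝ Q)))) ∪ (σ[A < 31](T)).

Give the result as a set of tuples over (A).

Joining P and Q on A yields {(1, 5, 1, 22, 20), (8, 6, 35, 10, 28), (8, 6, 35, 13, 7), (8, 6, 35, 28, 23)}.
Selection A != 1: {(8, 6, 35, 10, 28), (8, 6, 35, 13, 7), (8, 6, 35, 28, 23)}
Keep only column(s) A (2 duplicate(s) eliminated): {8}
Selection A < 31: {12, 21, 28, 4}
Set union of the two operands is {12, 21, 28, 4, 8}.

{12, 21, 28, 4, 8}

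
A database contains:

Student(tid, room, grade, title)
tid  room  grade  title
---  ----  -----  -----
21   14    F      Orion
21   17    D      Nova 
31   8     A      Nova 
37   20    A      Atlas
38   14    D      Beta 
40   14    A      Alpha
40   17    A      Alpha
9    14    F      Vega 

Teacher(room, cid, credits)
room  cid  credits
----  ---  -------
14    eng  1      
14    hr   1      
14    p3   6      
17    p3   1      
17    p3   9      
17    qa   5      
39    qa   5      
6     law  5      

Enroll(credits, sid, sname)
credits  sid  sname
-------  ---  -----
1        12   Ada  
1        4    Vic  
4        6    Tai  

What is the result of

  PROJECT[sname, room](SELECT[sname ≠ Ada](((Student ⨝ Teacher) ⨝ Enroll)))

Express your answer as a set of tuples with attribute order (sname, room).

Student ⋈ Teacher (natural join on room): {(21, 14, F, Orion, eng, 1), (21, 14, F, Orion, hr, 1), (21, 14, F, Orion, p3, 6), (21, 17, D, Nova, p3, 1), (21, 17, D, Nova, p3, 9), (21, 17, D, Nova, qa, 5), (38, 14, D, Beta, eng, 1), (38, 14, D, Beta, hr, 1), (38, 14, D, Beta, p3, 6), (40, 14, A, Alpha, eng, 1), (40, 14, A, Alpha, hr, 1), (40, 14, A, Alpha, p3, 6), (40, 17, A, Alpha, p3, 1), (40, 17, A, Alpha, p3, 9), (40, 17, A, Alpha, qa, 5), (9, 14, F, Vega, eng, 1), (9, 14, F, Vega, hr, 1), (9, 14, F, Vega, p3, 6)}
(Student ⨝ Teacher) ⋈ Enroll (natural join on credits): {(21, 14, F, Orion, eng, 1, 12, Ada), (21, 14, F, Orion, eng, 1, 4, Vic), (21, 14, F, Orion, hr, 1, 12, Ada), (21, 14, F, Orion, hr, 1, 4, Vic), (21, 17, D, Nova, p3, 1, 12, Ada), (21, 17, D, Nova, p3, 1, 4, Vic), (38, 14, D, Beta, eng, 1, 12, Ada), (38, 14, D, Beta, eng, 1, 4, Vic), (38, 14, D, Beta, hr, 1, 12, Ada), (38, 14, D, Beta, hr, 1, 4, Vic), (40, 14, A, Alpha, eng, 1, 12, Ada), (40, 14, A, Alpha, eng, 1, 4, Vic), (40, 14, A, Alpha, hr, 1, 12, Ada), (40, 14, A, Alpha, hr, 1, 4, Vic), (40, 17, A, Alpha, p3, 1, 12, Ada), (40, 17, A, Alpha, p3, 1, 4, Vic), (9, 14, F, Vega, eng, 1, 12, Ada), (9, 14, F, Vega, eng, 1, 4, Vic), (9, 14, F, Vega, hr, 1, 12, Ada), (9, 14, F, Vega, hr, 1, 4, Vic)}
σ[sname ≠ Ada]: keep tuples satisfying sname ≠ Ada → {(21, 14, F, Orion, eng, 1, 4, Vic), (21, 14, F, Orion, hr, 1, 4, Vic), (21, 17, D, Nova, p3, 1, 4, Vic), (38, 14, D, Beta, eng, 1, 4, Vic), (38, 14, D, Beta, hr, 1, 4, Vic), (40, 14, A, Alpha, eng, 1, 4, Vic), (40, 14, A, Alpha, hr, 1, 4, Vic), (40, 17, A, Alpha, p3, 1, 4, Vic), (9, 14, F, Vega, eng, 1, 4, Vic), (9, 14, F, Vega, hr, 1, 4, Vic)}
π[sname, room]: project onto (sname, room) (8 duplicate(s) eliminated) → {(Vic, 14), (Vic, 17)}

{(Vic, 14), (Vic, 17)}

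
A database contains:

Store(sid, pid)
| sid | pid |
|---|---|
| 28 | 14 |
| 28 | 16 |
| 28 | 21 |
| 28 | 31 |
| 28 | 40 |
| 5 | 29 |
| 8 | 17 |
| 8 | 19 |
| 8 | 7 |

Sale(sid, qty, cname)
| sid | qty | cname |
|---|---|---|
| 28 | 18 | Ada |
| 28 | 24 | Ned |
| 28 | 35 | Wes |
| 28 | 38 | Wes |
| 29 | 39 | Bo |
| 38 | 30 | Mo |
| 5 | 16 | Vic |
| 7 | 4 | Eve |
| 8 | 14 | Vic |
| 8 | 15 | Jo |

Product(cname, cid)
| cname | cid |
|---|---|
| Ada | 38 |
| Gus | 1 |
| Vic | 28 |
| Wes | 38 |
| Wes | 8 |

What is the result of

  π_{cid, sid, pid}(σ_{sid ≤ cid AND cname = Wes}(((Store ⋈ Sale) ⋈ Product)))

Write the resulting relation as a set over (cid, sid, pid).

{(38, 28, 14), (38, 28, 16), (38, 28, 21), (38, 28, 31), (38, 28, 40)}

Store ⋈ Sale (natural join on sid): {(28, 14, 18, Ada), (28, 14, 24, Ned), (28, 14, 35, Wes), (28, 14, 38, Wes), (28, 16, 18, Ada), (28, 16, 24, Ned), (28, 16, 35, Wes), (28, 16, 38, Wes), (28, 21, 18, Ada), (28, 21, 24, Ned), (28, 21, 35, Wes), (28, 21, 38, Wes), (28, 31, 18, Ada), (28, 31, 24, Ned), (28, 31, 35, Wes), (28, 31, 38, Wes), (28, 40, 18, Ada), (28, 40, 24, Ned), (28, 40, 35, Wes), (28, 40, 38, Wes), (5, 29, 16, Vic), (8, 17, 14, Vic), (8, 17, 15, Jo), (8, 19, 14, Vic), (8, 19, 15, Jo), (8, 7, 14, Vic), (8, 7, 15, Jo)}
(Store ⋈ Sale) ⋈ Product (natural join on cname): {(28, 14, 18, Ada, 38), (28, 14, 35, Wes, 38), (28, 14, 35, Wes, 8), (28, 14, 38, Wes, 38), (28, 14, 38, Wes, 8), (28, 16, 18, Ada, 38), (28, 16, 35, Wes, 38), (28, 16, 35, Wes, 8), (28, 16, 38, Wes, 38), (28, 16, 38, Wes, 8), (28, 21, 18, Ada, 38), (28, 21, 35, Wes, 38), (28, 21, 35, Wes, 8), (28, 21, 38, Wes, 38), (28, 21, 38, Wes, 8), (28, 31, 18, Ada, 38), (28, 31, 35, Wes, 38), (28, 31, 35, Wes, 8), (28, 31, 38, Wes, 38), (28, 31, 38, Wes, 8), (28, 40, 18, Ada, 38), (28, 40, 35, Wes, 38), (28, 40, 35, Wes, 8), (28, 40, 38, Wes, 38), (28, 40, 38, Wes, 8), (5, 29, 16, Vic, 28), (8, 17, 14, Vic, 28), (8, 19, 14, Vic, 28), (8, 7, 14, Vic, 28)}
Apply σ_{sid ≤ cid AND cname = Wes}; surviving tuples: {(28, 14, 35, Wes, 38), (28, 14, 38, Wes, 38), (28, 16, 35, Wes, 38), (28, 16, 38, Wes, 38), (28, 21, 35, Wes, 38), (28, 21, 38, Wes, 38), (28, 31, 35, Wes, 38), (28, 31, 38, Wes, 38), (28, 40, 35, Wes, 38), (28, 40, 38, Wes, 38)}
Projecting to cid, sid, pid (5 duplicate(s) eliminated): {(38, 28, 14), (38, 28, 16), (38, 28, 21), (38, 28, 31), (38, 28, 40)}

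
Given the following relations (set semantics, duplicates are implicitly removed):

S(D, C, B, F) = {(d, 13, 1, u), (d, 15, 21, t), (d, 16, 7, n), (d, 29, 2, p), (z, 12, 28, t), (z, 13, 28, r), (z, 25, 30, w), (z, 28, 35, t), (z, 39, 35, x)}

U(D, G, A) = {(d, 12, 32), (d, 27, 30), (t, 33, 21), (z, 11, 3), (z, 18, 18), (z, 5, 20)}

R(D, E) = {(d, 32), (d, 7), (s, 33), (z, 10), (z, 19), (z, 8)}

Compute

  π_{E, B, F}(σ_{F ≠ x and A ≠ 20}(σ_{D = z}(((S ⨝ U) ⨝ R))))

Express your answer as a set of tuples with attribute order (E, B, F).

S ⋈ U (natural join on D): {(d, 13, 1, u, 12, 32), (d, 13, 1, u, 27, 30), (d, 15, 21, t, 12, 32), (d, 15, 21, t, 27, 30), (d, 16, 7, n, 12, 32), (d, 16, 7, n, 27, 30), (d, 29, 2, p, 12, 32), (d, 29, 2, p, 27, 30), (z, 12, 28, t, 11, 3), (z, 12, 28, t, 18, 18), (z, 12, 28, t, 5, 20), (z, 13, 28, r, 11, 3), (z, 13, 28, r, 18, 18), (z, 13, 28, r, 5, 20), (z, 25, 30, w, 11, 3), (z, 25, 30, w, 18, 18), (z, 25, 30, w, 5, 20), (z, 28, 35, t, 11, 3), (z, 28, 35, t, 18, 18), (z, 28, 35, t, 5, 20), (z, 39, 35, x, 11, 3), (z, 39, 35, x, 18, 18), (z, 39, 35, x, 5, 20)}
(S ⨝ U) ⋈ R (natural join on D): {(d, 13, 1, u, 12, 32, 32), (d, 13, 1, u, 12, 32, 7), (d, 13, 1, u, 27, 30, 32), (d, 13, 1, u, 27, 30, 7), (d, 15, 21, t, 12, 32, 32), (d, 15, 21, t, 12, 32, 7), (d, 15, 21, t, 27, 30, 32), (d, 15, 21, t, 27, 30, 7), (d, 16, 7, n, 12, 32, 32), (d, 16, 7, n, 12, 32, 7), (d, 16, 7, n, 27, 30, 32), (d, 16, 7, n, 27, 30, 7), (d, 29, 2, p, 12, 32, 32), (d, 29, 2, p, 12, 32, 7), (d, 29, 2, p, 27, 30, 32), (d, 29, 2, p, 27, 30, 7), (z, 12, 28, t, 11, 3, 10), (z, 12, 28, t, 11, 3, 19), (z, 12, 28, t, 11, 3, 8), (z, 12, 28, t, 18, 18, 10), (z, 12, 28, t, 18, 18, 19), (z, 12, 28, t, 18, 18, 8), (z, 12, 28, t, 5, 20, 10), (z, 12, 28, t, 5, 20, 19), (z, 12, 28, t, 5, 20, 8), (z, 13, 28, r, 11, 3, 10), (z, 13, 28, r, 11, 3, 19), (z, 13, 28, r, 11, 3, 8), (z, 13, 28, r, 18, 18, 10), (z, 13, 28, r, 18, 18, 19), (z, 13, 28, r, 18, 18, 8), (z, 13, 28, r, 5, 20, 10), (z, 13, 28, r, 5, 20, 19), (z, 13, 28, r, 5, 20, 8), (z, 25, 30, w, 11, 3, 10), (z, 25, 30, w, 11, 3, 19), (z, 25, 30, w, 11, 3, 8), (z, 25, 30, w, 18, 18, 10), (z, 25, 30, w, 18, 18, 19), (z, 25, 30, w, 18, 18, 8), (z, 25, 30, w, 5, 20, 10), (z, 25, 30, w, 5, 20, 19), (z, 25, 30, w, 5, 20, 8), (z, 28, 35, t, 11, 3, 10), (z, 28, 35, t, 11, 3, 19), (z, 28, 35, t, 11, 3, 8), (z, 28, 35, t, 18, 18, 10), (z, 28, 35, t, 18, 18, 19), (z, 28, 35, t, 18, 18, 8), (z, 28, 35, t, 5, 20, 10), (z, 28, 35, t, 5, 20, 19), (z, 28, 35, t, 5, 20, 8), (z, 39, 35, x, 11, 3, 10), (z, 39, 35, x, 11, 3, 19), (z, 39, 35, x, 11, 3, 8), (z, 39, 35, x, 18, 18, 10), (z, 39, 35, x, 18, 18, 19), (z, 39, 35, x, 18, 18, 8), (z, 39, 35, x, 5, 20, 10), (z, 39, 35, x, 5, 20, 19), (z, 39, 35, x, 5, 20, 8)}
Filtering on D = z leaves {(z, 12, 28, t, 11, 3, 10), (z, 12, 28, t, 11, 3, 19), (z, 12, 28, t, 11, 3, 8), (z, 12, 28, t, 18, 18, 10), (z, 12, 28, t, 18, 18, 19), (z, 12, 28, t, 18, 18, 8), (z, 12, 28, t, 5, 20, 10), (z, 12, 28, t, 5, 20, 19), (z, 12, 28, t, 5, 20, 8), (z, 13, 28, r, 11, 3, 10), (z, 13, 28, r, 11, 3, 19), (z, 13, 28, r, 11, 3, 8), (z, 13, 28, r, 18, 18, 10), (z, 13, 28, r, 18, 18, 19), (z, 13, 28, r, 18, 18, 8), (z, 13, 28, r, 5, 20, 10), (z, 13, 28, r, 5, 20, 19), (z, 13, 28, r, 5, 20, 8), (z, 25, 30, w, 11, 3, 10), (z, 25, 30, w, 11, 3, 19), (z, 25, 30, w, 11, 3, 8), (z, 25, 30, w, 18, 18, 10), (z, 25, 30, w, 18, 18, 19), (z, 25, 30, w, 18, 18, 8), (z, 25, 30, w, 5, 20, 10), (z, 25, 30, w, 5, 20, 19), (z, 25, 30, w, 5, 20, 8), (z, 28, 35, t, 11, 3, 10), (z, 28, 35, t, 11, 3, 19), (z, 28, 35, t, 11, 3, 8), (z, 28, 35, t, 18, 18, 10), (z, 28, 35, t, 18, 18, 19), (z, 28, 35, t, 18, 18, 8), (z, 28, 35, t, 5, 20, 10), (z, 28, 35, t, 5, 20, 19), (z, 28, 35, t, 5, 20, 8), (z, 39, 35, x, 11, 3, 10), (z, 39, 35, x, 11, 3, 19), (z, 39, 35, x, 11, 3, 8), (z, 39, 35, x, 18, 18, 10), (z, 39, 35, x, 18, 18, 19), (z, 39, 35, x, 18, 18, 8), (z, 39, 35, x, 5, 20, 10), (z, 39, 35, x, 5, 20, 19), (z, 39, 35, x, 5, 20, 8)}.
Filtering on F ≠ x and A ≠ 20 leaves {(z, 12, 28, t, 11, 3, 10), (z, 12, 28, t, 11, 3, 19), (z, 12, 28, t, 11, 3, 8), (z, 12, 28, t, 18, 18, 10), (z, 12, 28, t, 18, 18, 19), (z, 12, 28, t, 18, 18, 8), (z, 13, 28, r, 11, 3, 10), (z, 13, 28, r, 11, 3, 19), (z, 13, 28, r, 11, 3, 8), (z, 13, 28, r, 18, 18, 10), (z, 13, 28, r, 18, 18, 19), (z, 13, 28, r, 18, 18, 8), (z, 25, 30, w, 11, 3, 10), (z, 25, 30, w, 11, 3, 19), (z, 25, 30, w, 11, 3, 8), (z, 25, 30, w, 18, 18, 10), (z, 25, 30, w, 18, 18, 19), (z, 25, 30, w, 18, 18, 8), (z, 28, 35, t, 11, 3, 10), (z, 28, 35, t, 11, 3, 19), (z, 28, 35, t, 11, 3, 8), (z, 28, 35, t, 18, 18, 10), (z, 28, 35, t, 18, 18, 19), (z, 28, 35, t, 18, 18, 8)}.
π[E, B, F]: project onto (E, B, F) (12 duplicate(s) eliminated) → {(10, 28, r), (10, 28, t), (10, 30, w), (10, 35, t), (19, 28, r), (19, 28, t), (19, 30, w), (19, 35, t), (8, 28, r), (8, 28, t), (8, 30, w), (8, 35, t)}

{(10, 28, r), (10, 28, t), (10, 30, w), (10, 35, t), (19, 28, r), (19, 28, t), (19, 30, w), (19, 35, t), (8, 28, r), (8, 28, t), (8, 30, w), (8, 35, t)}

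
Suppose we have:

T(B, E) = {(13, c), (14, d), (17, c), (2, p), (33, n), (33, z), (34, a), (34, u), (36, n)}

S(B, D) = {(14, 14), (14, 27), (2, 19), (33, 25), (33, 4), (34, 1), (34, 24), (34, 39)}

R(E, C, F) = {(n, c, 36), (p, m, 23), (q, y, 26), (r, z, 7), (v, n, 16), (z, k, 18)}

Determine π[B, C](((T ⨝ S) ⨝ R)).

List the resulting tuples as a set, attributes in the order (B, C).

T ⋈ S (natural join on B): {(14, d, 14), (14, d, 27), (2, p, 19), (33, n, 25), (33, n, 4), (33, z, 25), (33, z, 4), (34, a, 1), (34, a, 24), (34, a, 39), (34, u, 1), (34, u, 24), (34, u, 39)}
(T ⨝ S) ⋈ R (natural join on E): {(2, p, 19, m, 23), (33, n, 25, c, 36), (33, n, 4, c, 36), (33, z, 25, k, 18), (33, z, 4, k, 18)}
π[B, C]: project onto (B, C) (2 duplicate(s) eliminated) → {(2, m), (33, c), (33, k)}

{(2, m), (33, c), (33, k)}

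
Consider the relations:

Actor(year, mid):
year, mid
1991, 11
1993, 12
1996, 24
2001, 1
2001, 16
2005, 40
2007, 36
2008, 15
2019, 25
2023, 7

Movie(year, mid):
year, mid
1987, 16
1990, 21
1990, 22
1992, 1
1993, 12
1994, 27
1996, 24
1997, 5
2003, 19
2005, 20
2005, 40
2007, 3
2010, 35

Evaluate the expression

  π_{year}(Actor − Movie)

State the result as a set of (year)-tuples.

Set difference of the two operands is {(1991, 11), (2001, 1), (2001, 16), (2007, 36), (2008, 15), (2019, 25), (2023, 7)}.
Keep only column(s) year (1 duplicate(s) eliminated): {1991, 2001, 2007, 2008, 2019, 2023}

{1991, 2001, 2007, 2008, 2019, 2023}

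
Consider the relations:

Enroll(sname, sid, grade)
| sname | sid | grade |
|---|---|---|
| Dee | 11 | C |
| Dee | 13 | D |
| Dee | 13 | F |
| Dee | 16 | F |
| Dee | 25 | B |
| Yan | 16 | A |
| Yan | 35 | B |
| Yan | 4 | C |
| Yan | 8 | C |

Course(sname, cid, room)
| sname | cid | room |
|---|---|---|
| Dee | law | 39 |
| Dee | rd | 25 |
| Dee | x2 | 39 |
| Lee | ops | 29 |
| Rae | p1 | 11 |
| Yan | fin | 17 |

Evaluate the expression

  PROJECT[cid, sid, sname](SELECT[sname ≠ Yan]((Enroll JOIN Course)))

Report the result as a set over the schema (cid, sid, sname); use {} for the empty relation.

Enroll ⋈ Course (natural join on sname): {(Dee, 11, C, law, 39), (Dee, 11, C, rd, 25), (Dee, 11, C, x2, 39), (Dee, 13, D, law, 39), (Dee, 13, D, rd, 25), (Dee, 13, D, x2, 39), (Dee, 13, F, law, 39), (Dee, 13, F, rd, 25), (Dee, 13, F, x2, 39), (Dee, 16, F, law, 39), (Dee, 16, F, rd, 25), (Dee, 16, F, x2, 39), (Dee, 25, B, law, 39), (Dee, 25, B, rd, 25), (Dee, 25, B, x2, 39), (Yan, 16, A, fin, 17), (Yan, 35, B, fin, 17), (Yan, 4, C, fin, 17), (Yan, 8, C, fin, 17)}
Apply σ_{sname ≠ Yan}; surviving tuples: {(Dee, 11, C, law, 39), (Dee, 11, C, rd, 25), (Dee, 11, C, x2, 39), (Dee, 13, D, law, 39), (Dee, 13, D, rd, 25), (Dee, 13, D, x2, 39), (Dee, 13, F, law, 39), (Dee, 13, F, rd, 25), (Dee, 13, F, x2, 39), (Dee, 16, F, law, 39), (Dee, 16, F, rd, 25), (Dee, 16, F, x2, 39), (Dee, 25, B, law, 39), (Dee, 25, B, rd, 25), (Dee, 25, B, x2, 39)}
Projecting to cid, sid, sname (3 duplicate(s) eliminated): {(law, 11, Dee), (law, 13, Dee), (law, 16, Dee), (law, 25, Dee), (rd, 11, Dee), (rd, 13, Dee), (rd, 16, Dee), (rd, 25, Dee), (x2, 11, Dee), (x2, 13, Dee), (x2, 16, Dee), (x2, 25, Dee)}

{(law, 11, Dee), (law, 13, Dee), (law, 16, Dee), (law, 25, Dee), (rd, 11, Dee), (rd, 13, Dee), (rd, 16, Dee), (rd, 25, Dee), (x2, 11, Dee), (x2, 13, Dee), (x2, 16, Dee), (x2, 25, Dee)}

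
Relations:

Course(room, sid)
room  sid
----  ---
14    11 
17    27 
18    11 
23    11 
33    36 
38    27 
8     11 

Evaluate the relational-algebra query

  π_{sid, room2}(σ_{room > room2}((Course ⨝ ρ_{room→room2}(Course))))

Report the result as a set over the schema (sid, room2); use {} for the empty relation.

{(11, 14), (11, 18), (11, 8), (27, 17)}

ρ[room→room2]: schema becomes (room2, sid); tuples unchanged.
Natural join on sid: {(14, 11, 14), (14, 11, 18), (14, 11, 23), (14, 11, 8), (17, 27, 17), (17, 27, 38), (18, 11, 14), (18, 11, 18), (18, 11, 23), (18, 11, 8), (23, 11, 14), (23, 11, 18), (23, 11, 23), (23, 11, 8), (33, 36, 33), (38, 27, 17), (38, 27, 38), (8, 11, 14), (8, 11, 18), (8, 11, 23), (8, 11, 8)}
Selection room > room2: {(14, 11, 8), (18, 11, 14), (18, 11, 8), (23, 11, 14), (23, 11, 18), (23, 11, 8), (38, 27, 17)}
π_{sid, room2} gives {(11, 14), (11, 18), (11, 8), (27, 17)} (3 duplicate(s) eliminated).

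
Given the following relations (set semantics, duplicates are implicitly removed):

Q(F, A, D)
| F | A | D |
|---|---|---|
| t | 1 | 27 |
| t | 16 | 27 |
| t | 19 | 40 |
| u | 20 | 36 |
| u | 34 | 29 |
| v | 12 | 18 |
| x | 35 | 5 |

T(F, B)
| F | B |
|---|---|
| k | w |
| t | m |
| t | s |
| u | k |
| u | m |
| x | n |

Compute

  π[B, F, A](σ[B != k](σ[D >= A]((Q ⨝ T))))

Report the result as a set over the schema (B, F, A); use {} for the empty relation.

{(m, t, 1), (m, t, 16), (m, t, 19), (m, u, 20), (s, t, 1), (s, t, 16), (s, t, 19)}

Natural join on F: {(t, 1, 27, m), (t, 1, 27, s), (t, 16, 27, m), (t, 16, 27, s), (t, 19, 40, m), (t, 19, 40, s), (u, 20, 36, k), (u, 20, 36, m), (u, 34, 29, k), (u, 34, 29, m), (x, 35, 5, n)}
σ[D >= A]: keep tuples satisfying D >= A → {(t, 1, 27, m), (t, 1, 27, s), (t, 16, 27, m), (t, 16, 27, s), (t, 19, 40, m), (t, 19, 40, s), (u, 20, 36, k), (u, 20, 36, m)}
σ[B != k]: keep tuples satisfying B != k → {(t, 1, 27, m), (t, 1, 27, s), (t, 16, 27, m), (t, 16, 27, s), (t, 19, 40, m), (t, 19, 40, s), (u, 20, 36, m)}
π[B, F, A]: project onto (B, F, A) → {(m, t, 1), (m, t, 16), (m, t, 19), (m, u, 20), (s, t, 1), (s, t, 16), (s, t, 19)}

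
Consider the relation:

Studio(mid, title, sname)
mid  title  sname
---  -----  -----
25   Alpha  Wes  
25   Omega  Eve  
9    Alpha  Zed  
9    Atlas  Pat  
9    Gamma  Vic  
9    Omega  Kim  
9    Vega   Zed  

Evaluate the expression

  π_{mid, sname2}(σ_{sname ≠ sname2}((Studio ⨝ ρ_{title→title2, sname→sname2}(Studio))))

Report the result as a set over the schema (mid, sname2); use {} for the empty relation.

{(25, Eve), (25, Wes), (9, Kim), (9, Pat), (9, Vic), (9, Zed)}

ρ[title→title2, sname→sname2]: schema becomes (mid, title2, sname2); tuples unchanged.
Natural join on mid: {(25, Alpha, Wes, Alpha, Wes), (25, Alpha, Wes, Omega, Eve), (25, Omega, Eve, Alpha, Wes), (25, Omega, Eve, Omega, Eve), (9, Alpha, Zed, Alpha, Zed), (9, Alpha, Zed, Atlas, Pat), (9, Alpha, Zed, Gamma, Vic), (9, Alpha, Zed, Omega, Kim), (9, Alpha, Zed, Vega, Zed), (9, Atlas, Pat, Alpha, Zed), (9, Atlas, Pat, Atlas, Pat), (9, Atlas, Pat, Gamma, Vic), (9, Atlas, Pat, Omega, Kim), (9, Atlas, Pat, Vega, Zed), (9, Gamma, Vic, Alpha, Zed), (9, Gamma, Vic, Atlas, Pat), (9, Gamma, Vic, Gamma, Vic), (9, Gamma, Vic, Omega, Kim), (9, Gamma, Vic, Vega, Zed), (9, Omega, Kim, Alpha, Zed), (9, Omega, Kim, Atlas, Pat), (9, Omega, Kim, Gamma, Vic), (9, Omega, Kim, Omega, Kim), (9, Omega, Kim, Vega, Zed), (9, Vega, Zed, Alpha, Zed), (9, Vega, Zed, Atlas, Pat), (9, Vega, Zed, Gamma, Vic), (9, Vega, Zed, Omega, Kim), (9, Vega, Zed, Vega, Zed)}
Apply σ_{sname ≠ sname2}; surviving tuples: {(25, Alpha, Wes, Omega, Eve), (25, Omega, Eve, Alpha, Wes), (9, Alpha, Zed, Atlas, Pat), (9, Alpha, Zed, Gamma, Vic), (9, Alpha, Zed, Omega, Kim), (9, Atlas, Pat, Alpha, Zed), (9, Atlas, Pat, Gamma, Vic), (9, Atlas, Pat, Omega, Kim), (9, Atlas, Pat, Vega, Zed), (9, Gamma, Vic, Alpha, Zed), (9, Gamma, Vic, Atlas, Pat), (9, Gamma, Vic, Omega, Kim), (9, Gamma, Vic, Vega, Zed), (9, Omega, Kim, Alpha, Zed), (9, Omega, Kim, Atlas, Pat), (9, Omega, Kim, Gamma, Vic), (9, Omega, Kim, Vega, Zed), (9, Vega, Zed, Atlas, Pat), (9, Vega, Zed, Gamma, Vic), (9, Vega, Zed, Omega, Kim)}
π[mid, sname2]: project onto (mid, sname2) (14 duplicate(s) eliminated) → {(25, Eve), (25, Wes), (9, Kim), (9, Pat), (9, Vic), (9, Zed)}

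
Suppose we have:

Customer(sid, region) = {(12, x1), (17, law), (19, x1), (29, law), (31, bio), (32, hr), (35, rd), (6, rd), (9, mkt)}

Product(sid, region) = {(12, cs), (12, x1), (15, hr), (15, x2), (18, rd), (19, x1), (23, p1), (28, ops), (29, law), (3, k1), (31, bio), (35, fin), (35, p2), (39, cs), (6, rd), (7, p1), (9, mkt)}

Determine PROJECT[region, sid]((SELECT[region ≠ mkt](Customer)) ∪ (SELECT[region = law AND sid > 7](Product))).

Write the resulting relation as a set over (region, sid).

σ[region ≠ mkt]: keep tuples satisfying region ≠ mkt → {(12, x1), (17, law), (19, x1), (29, law), (31, bio), (32, hr), (35, rd), (6, rd)}
σ[region = law AND sid > 7]: keep tuples satisfying region = law AND sid > 7 → {(29, law)}
Union: {(12, x1), (17, law), (19, x1), (29, law), (31, bio), (32, hr), (35, rd), (6, rd)} with {(29, law)} → {(12, x1), (17, law), (19, x1), (29, law), (31, bio), (32, hr), (35, rd), (6, rd)}
Keep only column(s) region, sid: {(bio, 31), (hr, 32), (law, 17), (law, 29), (rd, 35), (rd, 6), (x1, 12), (x1, 19)}

{(bio, 31), (hr, 32), (law, 17), (law, 29), (rd, 35), (rd, 6), (x1, 12), (x1, 19)}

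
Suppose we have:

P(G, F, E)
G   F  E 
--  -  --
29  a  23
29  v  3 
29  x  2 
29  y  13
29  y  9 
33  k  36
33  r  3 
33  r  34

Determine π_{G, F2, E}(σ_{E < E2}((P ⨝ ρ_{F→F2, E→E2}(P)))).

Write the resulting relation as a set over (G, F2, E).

{(29, a, 13), (29, a, 2), (29, a, 3), (29, a, 9), (29, v, 2), (29, y, 2), (29, y, 3), (29, y, 9), (33, k, 3), (33, k, 34), (33, r, 3)}

ρ[F→F2, E→E2]: schema becomes (G, F2, E2); tuples unchanged.
Joining P and ρ_{F→F2, E→E2}(P) on G yields {(29, a, 23, a, 23), (29, a, 23, v, 3), (29, a, 23, x, 2), (29, a, 23, y, 13), (29, a, 23, y, 9), (29, v, 3, a, 23), (29, v, 3, v, 3), (29, v, 3, x, 2), (29, v, 3, y, 13), (29, v, 3, y, 9), (29, x, 2, a, 23), (29, x, 2, v, 3), (29, x, 2, x, 2), (29, x, 2, y, 13), (29, x, 2, y, 9), (29, y, 13, a, 23), (29, y, 13, v, 3), (29, y, 13, x, 2), (29, y, 13, y, 13), (29, y, 13, y, 9), (29, y, 9, a, 23), (29, y, 9, v, 3), (29, y, 9, x, 2), (29, y, 9, y, 13), (29, y, 9, y, 9), (33, k, 36, k, 36), (33, k, 36, r, 3), (33, k, 36, r, 34), (33, r, 3, k, 36), (33, r, 3, r, 3), (33, r, 3, r, 34), (33, r, 34, k, 36), (33, r, 34, r, 3), (33, r, 34, r, 34)}.
Apply σ_{E < E2}; surviving tuples: {(29, v, 3, a, 23), (29, v, 3, y, 13), (29, v, 3, y, 9), (29, x, 2, a, 23), (29, x, 2, v, 3), (29, x, 2, y, 13), (29, x, 2, y, 9), (29, y, 13, a, 23), (29, y, 9, a, 23), (29, y, 9, y, 13), (33, r, 3, k, 36), (33, r, 3, r, 34), (33, r, 34, k, 36)}
π_{G, F2, E} gives {(29, a, 13), (29, a, 2), (29, a, 3), (29, a, 9), (29, v, 2), (29, y, 2), (29, y, 3), (29, y, 9), (33, k, 3), (33, k, 34), (33, r, 3)} (2 duplicate(s) eliminated).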